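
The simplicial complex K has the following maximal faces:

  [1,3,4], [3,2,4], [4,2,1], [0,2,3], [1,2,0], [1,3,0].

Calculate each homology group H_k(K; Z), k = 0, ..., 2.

Order the vertices as 0 < 1 < 2 < 3 < 4. Listing each simplex with vertices in this order, K has dimension 2 with simplices:

  0-simplices (5): [0], [1], [2], [3], [4]
  1-simplices (9): [0,1], [0,2], [0,3], [1,2], [1,3], [1,4], [2,3], [2,4], [3,4]
  2-simplices (6): [0,1,2], [0,1,3], [0,2,3], [1,2,4], [1,3,4], [2,3,4]

giving chain groups C_0 ≅ Z^5, C_1 ≅ Z^9, C_2 ≅ Z^6.

∂_1: C_1 → C_0 sends each edge [p,q] (with p < q) to q − p. For instance
  ∂[1,4] = [4] − [1].
This gives a 5×9 integer matrix of rank 4; reducing to Smith normal form yields diagonal entries (1,1,1,1).

∂_2: C_2 → C_1 maps a triangle to the signed sum of its edges. For instance
  ∂[0,1,3] = [1,3] − [0,3] + [0,1],
  ∂[0,2,3] = [2,3] − [0,3] + [0,2].
This gives a 9×6 integer matrix of rank 5; reducing to Smith normal form yields diagonal entries (1,1,1,1,1).

Computing H_k = (kernel of ∂_k) / (image of ∂_{k+1}):

  H_0: rank C_0 − rank ∂_1 = 5 − 4 = 1, and the invariant factors of ∂_1 are all 1, so H_0 ≅ Z.
  H_1: rank ker ∂_1 − rank ∂_2 = (9 − 4) − 5 = 0, and the invariant factors of ∂_2 are all 1, so H_1 ≅ 0.
  H_2: rank ker ∂_2 − rank ∂_3 = (6 − 5) − 0 = 1, and there is no ∂_3, so H_2 ≅ Z.

(K is a triangulation of the 2-sphere S^2.)

H_0 = Z,  H_1 = 0,  H_2 = Z.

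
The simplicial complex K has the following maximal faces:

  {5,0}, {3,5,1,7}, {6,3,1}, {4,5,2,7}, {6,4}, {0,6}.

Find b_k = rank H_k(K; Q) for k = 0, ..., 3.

b_0 = 1, b_1 = 2, b_2 = 0, b_3 = 0.

Order the vertices as 0 < 1 < 2 < 3 < 4 < 5 < 6 < 7. Listing each simplex with vertices in this order, K has dimension 3 with simplices:

  0-simplices (8): [0], [1], [2], [3], [4], [5], [6], [7]
  1-simplices (16): [0,5], [0,6], [1,3], [1,5], [1,6], [1,7], [2,4], [2,5], [2,7], [3,5], [3,6], [3,7], [4,5], [4,6], [4,7], [5,7]
  2-simplices (9): [1,3,5], [1,3,6], [1,3,7], [1,5,7], [2,4,5], [2,4,7], [2,5,7], [3,5,7], [4,5,7]
  3-simplices (2): [1,3,5,7], [2,4,5,7]

Hence C_0 ≅ Z^8, C_1 ≅ Z^16, C_2 ≅ Z^9, C_3 ≅ Z^2.

Boundary ∂_1: C_1 → C_0 sends each edge [p,q] (with p < q) to q − p. For instance
  ∂[0,5] = [5] − [0].
The resulting 8×16 matrix has rank 7, and its Smith normal form has invariant factors (1,1,1,1,1,1,1).

Boundary ∂_2: C_2 → C_1 maps a triangle to the signed sum of its edges. For instance
  ∂[2,4,5] = [4,5] − [2,5] + [2,4],
  ∂[1,3,6] = [3,6] − [1,6] + [1,3].
As a 16×9 matrix over Z this has rank 7, with invariant factors (1,1,1,1,1,1,1).

Boundary ∂_3: C_3 → C_2 sends each 3-simplex σ to the alternating sum Σ_i (−1)^i (σ with its i-th vertex removed). For instance
  ∂[1,3,5,7] = [3,5,7] − [1,5,7] + [1,3,7] − [1,3,5],
  ∂[2,4,5,7] = [4,5,7] − [2,5,7] + [2,4,7] − [2,4,5].
As a 9×2 matrix over Z this has rank 2, with invariant factors (1,1).

Now H_k = ker ∂_k / im ∂_{k+1}, so:

  H_0: rank C_0 − rank ∂_1 = 8 − 7 = 1, and the invariant factors of ∂_1 are all 1, so H_0 ≅ Z.
  H_1: rank ker ∂_1 − rank ∂_2 = (16 − 7) − 7 = 2, and the invariant factors of ∂_2 are all 1, so H_1 ≅ Z^2.
  H_2: rank ker ∂_2 − rank ∂_3 = (9 − 7) − 2 = 0, and the invariant factors of ∂_3 are all 1, so H_2 ≅ 0.
  H_3: rank ker ∂_3 − rank ∂_4 = (2 − 2) − 0 = 0, and there is no ∂_4, so H_3 ≅ 0.

Hence the Betti numbers are b_0 = 1, b_1 = 2, b_2 = 0, b_3 = 0.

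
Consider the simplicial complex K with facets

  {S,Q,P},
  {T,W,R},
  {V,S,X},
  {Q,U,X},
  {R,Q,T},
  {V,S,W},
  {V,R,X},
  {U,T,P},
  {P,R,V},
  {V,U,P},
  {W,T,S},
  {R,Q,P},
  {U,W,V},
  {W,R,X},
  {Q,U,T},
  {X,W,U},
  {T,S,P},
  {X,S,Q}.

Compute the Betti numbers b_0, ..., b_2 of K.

Fix the vertex order P < Q < R < S < T < U < V < W < X and write every simplex with vertices in increasing order. Then dim K = 2 and the simplices of K are:

  0-simplices (9): P, Q, R, S, T, U, V, W, X
  1-simplices (27): PQ, PR, PS, PT, PU, PV, QR, QS, QT, QU, QX, RT, RV, RW, RX, ST, SV, SW, SX, TU, TW, UV, UW, UX, VW, VX, WX
  2-simplices (18): PQR, PQS, PRV, PST, PTU, PUV, QRT, QSX, QTU, QUX, RTW, RVX, RWX, STW, SVW, SVX, UVW, UWX

Hence C_0 ≅ Z^9, C_1 ≅ Z^27, C_2 ≅ Z^18.

∂_1: C_1 → C_0 maps an edge to its endpoints' difference, ∂[p,q] = q − p.
As a 9×27 matrix over Z this has rank 8, with invariant factors (1,1,1,1,1,1,1,1).

The boundary map ∂_2: C_2 → C_1 sends each 2-simplex [p,q,r] to [q,r] − [p,r] + [p,q]. For instance
  ∂RVX = VX − RX + RV,
  ∂PUV = UV − PV + PU.
The resulting 27×18 matrix has rank 18, and its Smith normal form has invariant factors (1,1,1,1,1,1,1,1,1,1,1,1,1,1,1,1,1,2).

Now H_k = ker ∂_k / im ∂_{k+1}, so:

  H_0: rank C_0 − rank ∂_1 = 9 − 8 = 1, and the invariant factors of ∂_1 are all 1, so H_0 ≅ Z.
  H_1: rank ker ∂_1 − rank ∂_2 = (27 − 8) − 18 = 1, and ∂_2 has invariant factor 2 > 1, so H_1 ≅ Z ⊕ Z/2Z.
  H_2: rank ker ∂_2 − rank ∂_3 = (18 − 18) − 0 = 0, and there is no ∂_3, so H_2 ≅ 0.

As a check, the Euler characteristic is 9 − 27 + 18 = 0, which agrees with 1 − 1 + 0 = 0.

Hence the Betti numbers are b_0 = 1, b_1 = 1, b_2 = 0.

b_0 = 1, b_1 = 1, b_2 = 0.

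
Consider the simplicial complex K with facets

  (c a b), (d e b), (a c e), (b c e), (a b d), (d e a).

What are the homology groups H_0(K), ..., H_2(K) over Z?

H_0 = Z,  H_1 = 0,  H_2 = Z.

K has 5 vertices, 9 edges, 6 triangles.
rank ∂_0 = 0, rank ∂_1 = 4 ⇒ b_0 = 5 − 0 − 4 = 1; all invariant factors of ∂_1 are 1 so no torsion. So H_0 ≅ Z.
rank ∂_1 = 4, rank ∂_2 = 5 ⇒ b_1 = 9 − 4 − 5 = 0; all invariant factors of ∂_2 are 1 so no torsion. So H_1 ≅ 0.
rank ∂_2 = 5, rank ∂_3 = 0 ⇒ b_2 = 6 − 5 − 0 = 1. So H_2 ≅ Z.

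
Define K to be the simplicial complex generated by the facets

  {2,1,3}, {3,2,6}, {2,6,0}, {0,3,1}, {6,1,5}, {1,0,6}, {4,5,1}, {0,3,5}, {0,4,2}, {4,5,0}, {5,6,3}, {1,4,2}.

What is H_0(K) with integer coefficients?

H_0 ≅ Z.

We work with the vertex ordering 0 < 1 < 2 < 3 < 4 < 5 < 6. The simplices of K, each written with vertices in increasing order, are:

  0-simplices (7): [0], [1], [2], [3], [4], [5], [6]
  1-simplices (18): [0,1], [0,2], [0,3], [0,4], [0,5], [0,6], [1,2], [1,3], [1,4], [1,5], [1,6], [2,3], [2,4], [2,6], [3,5], [3,6], [4,5], [5,6]
  2-simplices (12): [0,1,3], [0,1,6], [0,2,4], [0,2,6], [0,3,5], [0,4,5], [1,2,3], [1,2,4], [1,4,5], [1,5,6], [2,3,6], [3,5,6]

Hence C_0 ≅ Z^7, C_1 ≅ Z^18, C_2 ≅ Z^12.

Boundary ∂_1: C_1 → C_0 maps an edge to its endpoints' difference, ∂[p,q] = q − p.
The resulting 7×18 matrix has rank 6, and its Smith normal form has invariant factors (1,1,1,1,1,1).

The boundary map ∂_2: C_2 → C_1 sends each 2-simplex [p,q,r] to [q,r] − [p,r] + [p,q]. For instance
  ∂[0,1,3] = [1,3] − [0,3] + [0,1],
  ∂[1,5,6] = [5,6] − [1,6] + [1,5].
The 18×12 boundary matrix has rank 12 and Smith normal form diag(1,1,1,1,1,1,1,1,1,1,1,2).

Reading off H_k = ker ∂_k / im ∂_{k+1}:

  H_0: rank C_0 − rank ∂_1 = 7 − 6 = 1, and the invariant factors of ∂_1 are all 1, so H_0 = Z.

(K is a triangulation of the real projective plane RP^2.)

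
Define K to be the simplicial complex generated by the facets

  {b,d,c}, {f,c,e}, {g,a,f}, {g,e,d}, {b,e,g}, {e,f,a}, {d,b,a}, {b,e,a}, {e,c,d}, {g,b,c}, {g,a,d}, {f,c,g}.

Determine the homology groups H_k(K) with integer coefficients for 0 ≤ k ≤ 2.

H_0 = Z,  H_1 = Z/2Z,  H_2 = 0.

Order the vertices as a < b < c < d < e < f < g. Listing each simplex with vertices in this order, K has dimension 2 with simplices:

  0-simplices (7): a, b, c, d, e, f, g
  1-simplices (18): ab, ad, ae, af, ag, bc, bd, be, bg, cd, ce, cf, cg, de, dg, ef, eg, fg
  2-simplices (12): abd, abe, adg, aef, afg, bcd, bcg, beg, cde, cef, cfg, deg

Hence C_0 ≅ Z^7, C_1 ≅ Z^18, C_2 ≅ Z^12.

Boundary ∂_1: C_1 → C_0 maps an edge to its endpoints' difference, ∂[p,q] = q − p.
The 7×18 boundary matrix has rank 6 and Smith normal form diag(1,1,1,1,1,1).

∂_2: C_2 → C_1 sends each 2-simplex [p,q,r] to [q,r] − [p,r] + [p,q]. For instance
  ∂deg = eg − dg + de,
  ∂cef = ef − cf + ce.
As a 18×12 matrix over Z this has rank 12, with invariant factors (1,1,1,1,1,1,1,1,1,1,1,2).

Now H_k = ker ∂_k / im ∂_{k+1}, so:

  H_0: rank C_0 − rank ∂_1 = 7 − 6 = 1, and the invariant factors of ∂_1 are all 1, so H_0 ≅ Z.
  H_1: rank ker ∂_1 − rank ∂_2 = (18 − 6) − 12 = 0, and ∂_2 has invariant factor 2 > 1, so H_1 ≅ Z/2Z.
  H_2: rank ker ∂_2 − rank ∂_3 = (12 − 12) − 0 = 0, and there is no ∂_3, so H_2 ≅ 0.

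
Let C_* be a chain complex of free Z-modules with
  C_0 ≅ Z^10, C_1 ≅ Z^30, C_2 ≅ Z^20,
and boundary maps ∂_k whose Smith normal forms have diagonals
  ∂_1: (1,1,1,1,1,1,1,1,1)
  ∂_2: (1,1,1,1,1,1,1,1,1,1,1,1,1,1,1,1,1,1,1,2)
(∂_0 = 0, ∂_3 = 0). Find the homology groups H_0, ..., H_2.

H_0: b_0 = 10 − 0 − 9 = 1; torsion from ∂_1 factors > 1: none. So H_0 = Z.
H_1: b_1 = 30 − 9 − 20 = 1; torsion from ∂_2 factors > 1: [2]. So H_1 = Z ⊕ Z/2.
H_2: b_2 = 20 − 20 − 0 = 0; torsion from ∂_3 factors > 1: none. So H_2 = 0.

H_0 = Z,  H_1 = Z ⊕ Z/2,  H_2 = 0.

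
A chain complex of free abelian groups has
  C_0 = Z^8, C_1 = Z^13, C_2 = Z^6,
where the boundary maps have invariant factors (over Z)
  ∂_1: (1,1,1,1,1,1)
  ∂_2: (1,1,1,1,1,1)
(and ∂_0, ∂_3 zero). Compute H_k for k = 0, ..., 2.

H_0 ≅ Z^2,  H_1 ≅ Z,  H_2 = 0.

H_0: b_0 = 8 − 0 − 6 = 2; torsion from ∂_1 factors > 1: none. So H_0 ≅ Z^2.
H_1: b_1 = 13 − 6 − 6 = 1; torsion from ∂_2 factors > 1: none. So H_1 ≅ Z.
H_2: b_2 = 6 − 6 − 0 = 0; torsion from ∂_3 factors > 1: none. So H_2 ≅ 0.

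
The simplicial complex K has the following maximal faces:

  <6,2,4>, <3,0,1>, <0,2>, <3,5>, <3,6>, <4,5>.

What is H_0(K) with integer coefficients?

H_0 ≅ Z.

Take the total order 0 < 1 < 2 < 3 < 4 < 5 < 6 on the vertex set. Then K (dimension 2) consists of the simplices:

  0-simplices (7): [0], [1], [2], [3], [4], [5], [6]
  1-simplices (10): [0,1], [0,2], [0,3], [1,3], [2,4], [2,6], [3,5], [3,6], [4,5], [4,6]
  2-simplices (2): [0,1,3], [2,4,6]

Hence C_0 ≅ Z^7, C_1 ≅ Z^10, C_2 ≅ Z^2.

The boundary map ∂_1: C_1 → C_0 is given by ∂[p,q] = [q] − [p]. For instance
  ∂[2,4] = [4] − [2].
This gives a 7×10 integer matrix of rank 6; reducing to Smith normal form yields diagonal entries (1,1,1,1,1,1).

Boundary ∂_2: C_2 → C_1 maps a triangle to the signed sum of its edges. For instance
  ∂[0,1,3] = [1,3] − [0,3] + [0,1],
  ∂[2,4,6] = [4,6] − [2,6] + [2,4].
The 10×2 boundary matrix has rank 2 and Smith normal form diag(1,1).

Computing H_k = (kernel of ∂_k) / (image of ∂_{k+1}):

  H_0: rank C_0 − rank ∂_1 = 7 − 6 = 1, and the invariant factors of ∂_1 are all 1, so H_0 ≅ Z.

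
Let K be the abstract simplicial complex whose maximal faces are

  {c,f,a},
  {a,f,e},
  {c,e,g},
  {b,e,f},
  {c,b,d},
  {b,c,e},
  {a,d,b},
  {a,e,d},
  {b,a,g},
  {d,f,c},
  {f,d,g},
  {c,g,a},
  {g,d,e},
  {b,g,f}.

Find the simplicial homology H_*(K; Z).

H_0 = Z,  H_1 = Z^2,  H_2 = Z.

Order the vertices as a < b < c < d < e < f < g. Listing each simplex with vertices in this order, K has dimension 2 with simplices:

  0-simplices (7): a, b, c, d, e, f, g
  1-simplices (21): ab, ac, ad, ae, af, ag, bc, bd, be, bf, bg, cd, ce, cf, cg, de, df, dg, ef, eg, fg
  2-simplices (14): abd, abg, acf, acg, ade, aef, bcd, bce, bef, bfg, cdf, ceg, deg, dfg

giving chain groups C_0 ≅ Z^7, C_1 ≅ Z^21, C_2 ≅ Z^14.

∂_1: C_1 → C_0 is given by ∂[p,q] = [q] − [p].
This gives a 7×21 integer matrix of rank 6; reducing to Smith normal form yields diagonal entries (1,1,1,1,1,1).

Boundary ∂_2: C_2 → C_1 sends each 2-simplex [p,q,r] to [q,r] − [p,r] + [p,q]. For instance
  ∂bfg = fg − bg + bf,
  ∂deg = eg − dg + de.
The 21×14 boundary matrix has rank 13 and Smith normal form diag(1,1,1,1,1,1,1,1,1,1,1,1,1).

From H_k ≅ ker(∂_k) / im(∂_{k+1}) we obtain:

  H_0: rank C_0 − rank ∂_1 = 7 − 6 = 1, and the invariant factors of ∂_1 are all 1, so H_0 = Z.
  H_1: rank ker ∂_1 − rank ∂_2 = (21 − 6) − 13 = 2, and the invariant factors of ∂_2 are all 1, so H_1 = Z^2.
  H_2: rank ker ∂_2 − rank ∂_3 = (14 − 13) − 0 = 1, and there is no ∂_3, so H_2 = Z.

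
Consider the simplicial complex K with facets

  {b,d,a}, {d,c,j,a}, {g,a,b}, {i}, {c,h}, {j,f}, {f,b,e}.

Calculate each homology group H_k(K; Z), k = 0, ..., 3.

We work with the vertex ordering a < b < c < d < e < f < g < h < i < j. The simplices of K, each written with vertices in increasing order, are:

  0-simplices (10): a, b, c, d, e, f, g, h, i, j
  1-simplices (15): ab, ac, ad, ag, aj, bd, be, bf, bg, cd, ch, cj, dj, ef, fj
  2-simplices (7): abd, abg, acd, acj, adj, bef, cdj
  3-simplices (1): acdj

so the chain groups are C_0 ≅ Z^10, C_1 ≅ Z^15, C_2 ≅ Z^7, C_3 ≅ Z^1.

The boundary map ∂_1: C_1 → C_0 is given by ∂[p,q] = [q] − [p].
The resulting 10×15 matrix has rank 8, and its Smith normal form has invariant factors (1,1,1,1,1,1,1,1).

The boundary map ∂_2: C_2 → C_1 sends each 2-simplex [p,q,r] to [q,r] − [p,r] + [p,q]. For instance
  ∂abg = bg − ag + ab,
  ∂bef = ef − bf + be.
This gives a 15×7 integer matrix of rank 6; reducing to Smith normal form yields diagonal entries (1,1,1,1,1,1).

Boundary ∂_3: C_3 → C_2 sends each 3-simplex σ to the alternating sum Σ_i (−1)^i (σ with its i-th vertex removed). For instance
  ∂acdj = cdj − adj + acj − acd.
As a 7×1 matrix over Z this has rank 1, with invariant factors (1).

From H_k ≅ ker(∂_k) / im(∂_{k+1}) we obtain:

  H_0: rank C_0 − rank ∂_1 = 10 − 8 = 2, and the invariant factors of ∂_1 are all 1, so H_0 ≅ Z^2.
  H_1: rank ker ∂_1 − rank ∂_2 = (15 − 8) − 6 = 1, and the invariant factors of ∂_2 are all 1, so H_1 ≅ Z.
  H_2: rank ker ∂_2 − rank ∂_3 = (7 − 6) − 1 = 0, and the invariant factors of ∂_3 are all 1, so H_2 ≅ 0.
  H_3: rank ker ∂_3 − rank ∂_4 = (1 − 1) − 0 = 0, and there is no ∂_4, so H_3 ≅ 0.

H_0 ≅ Z^2,  H_1 ≅ Z,  H_2 = 0,  H_3 = 0.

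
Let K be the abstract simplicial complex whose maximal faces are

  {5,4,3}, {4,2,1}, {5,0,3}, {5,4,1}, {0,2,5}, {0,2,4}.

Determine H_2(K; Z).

H_2 ≅ 0.

Order the vertices as 0 < 1 < 2 < 3 < 4 < 5. Listing each simplex with vertices in this order, K has dimension 2 with simplices:

  0-simplices (6): [0], [1], [2], [3], [4], [5]
  1-simplices (12): [0,2], [0,3], [0,4], [0,5], [1,2], [1,4], [1,5], [2,4], [2,5], [3,4], [3,5], [4,5]
  2-simplices (6): [0,2,4], [0,2,5], [0,3,5], [1,2,4], [1,4,5], [3,4,5]

so the chain groups are C_0 ≅ Z^6, C_1 ≅ Z^12, C_2 ≅ Z^6.

The boundary map ∂_1: C_1 → C_0 maps an edge to its endpoints' difference, ∂[p,q] = q − p. For instance
  ∂[1,2] = [2] − [1].
As a 6×12 matrix over Z this has rank 5, with invariant factors (1,1,1,1,1).

∂_2: C_2 → C_1 maps a triangle to the signed sum of its edges. For instance
  ∂[0,2,5] = [2,5] − [0,5] + [0,2],
  ∂[1,4,5] = [4,5] − [1,5] + [1,4].
This gives a 12×6 integer matrix of rank 6; reducing to Smith normal form yields diagonal entries (1,1,1,1,1,1).

Computing H_k = (kernel of ∂_k) / (image of ∂_{k+1}):

  H_2: rank ker ∂_2 − rank ∂_3 = (6 − 6) − 0 = 0, and there is no ∂_3, so H_2 = 0.

(K is a triangulation of the cylinder S^1 x I.)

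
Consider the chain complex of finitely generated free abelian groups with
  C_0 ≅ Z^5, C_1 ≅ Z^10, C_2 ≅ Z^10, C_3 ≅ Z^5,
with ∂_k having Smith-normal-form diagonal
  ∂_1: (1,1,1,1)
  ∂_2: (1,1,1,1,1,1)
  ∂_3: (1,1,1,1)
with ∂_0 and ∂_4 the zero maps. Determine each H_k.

H_0 ≅ Z,  H_1 = 0,  H_2 = 0,  H_3 ≅ Z.

H_0: b_0 = 5 − 0 − 4 = 1; torsion from ∂_1 factors > 1: none. So H_0 ≅ Z.
H_1: b_1 = 10 − 4 − 6 = 0; torsion from ∂_2 factors > 1: none. So H_1 ≅ 0.
H_2: b_2 = 10 − 6 − 4 = 0; torsion from ∂_3 factors > 1: none. So H_2 ≅ 0.
H_3: b_3 = 5 − 4 − 0 = 1; torsion from ∂_4 factors > 1: none. So H_3 ≅ Z.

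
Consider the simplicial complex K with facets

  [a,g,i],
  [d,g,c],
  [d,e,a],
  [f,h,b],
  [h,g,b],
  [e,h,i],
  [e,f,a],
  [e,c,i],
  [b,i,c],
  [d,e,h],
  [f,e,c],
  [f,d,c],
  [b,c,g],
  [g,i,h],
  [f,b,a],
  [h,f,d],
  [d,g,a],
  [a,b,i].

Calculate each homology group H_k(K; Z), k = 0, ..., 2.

We work with the vertex ordering a < b < c < d < e < f < g < h < i. The simplices of K, each written with vertices in increasing order, are:

  0-simplices (9): a, b, c, d, e, f, g, h, i
  1-simplices (27): ab, ad, ae, af, ag, ai, bc, bf, bg, bh, bi, cd, ce, cf, cg, ci, de, df, dg, dh, ef, eh, ei, fh, gh, gi, hi
  2-simplices (18): abf, abi, ade, adg, aef, agi, bcg, bci, bfh, bgh, cdf, cdg, cef, cei, deh, dfh, ehi, ghi

so the chain groups are C_0 ≅ Z^9, C_1 ≅ Z^27, C_2 ≅ Z^18.

The boundary map ∂_1: C_1 → C_0 maps an edge to its endpoints' difference, ∂[p,q] = q − p.
As a 9×27 matrix over Z this has rank 8, with invariant factors (1,1,1,1,1,1,1,1).

The boundary map ∂_2: C_2 → C_1 sends each 2-simplex [p,q,r] to [q,r] − [p,r] + [p,q]. For instance
  ∂cdg = dg − cg + cd,
  ∂bgh = gh − bh + bg.
This gives a 27×18 integer matrix of rank 18; reducing to Smith normal form yields diagonal entries (1,1,1,1,1,1,1,1,1,1,1,1,1,1,1,1,1,2).

Now H_k = ker ∂_k / im ∂_{k+1}, so:

  H_0: rank C_0 − rank ∂_1 = 9 − 8 = 1, and the invariant factors of ∂_1 are all 1, so H_0 ≅ Z.
  H_1: rank ker ∂_1 − rank ∂_2 = (27 − 8) − 18 = 1, and ∂_2 has invariant factor 2 > 1, so H_1 ≅ Z ⊕ Z/2.
  H_2: rank ker ∂_2 − rank ∂_3 = (18 − 18) − 0 = 0, and there is no ∂_3, so H_2 ≅ 0.

H_0 ≅ Z,  H_1 ≅ Z ⊕ Z/2,  H_2 = 0.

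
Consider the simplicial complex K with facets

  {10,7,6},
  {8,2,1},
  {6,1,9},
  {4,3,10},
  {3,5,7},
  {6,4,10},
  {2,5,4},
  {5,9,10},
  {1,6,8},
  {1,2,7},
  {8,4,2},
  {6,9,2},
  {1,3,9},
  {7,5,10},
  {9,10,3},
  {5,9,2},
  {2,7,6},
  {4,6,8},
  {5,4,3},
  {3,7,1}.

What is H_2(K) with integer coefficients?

H_2 ≅ 0.

We work with the vertex ordering 1 < 2 < 3 < 4 < 5 < 6 < 7 < 8 < 9 < 10. The simplices of K, each written with vertices in increasing order, are:

  0-simplices (10): [1], [2], [3], [4], [5], [6], [7], [8], [9], [10]
  1-simplices (30): (30 of them)
  2-simplices (20): (20 of them)

giving chain groups C_0 ≅ Z^10, C_1 ≅ Z^30, C_2 ≅ Z^20.

∂_1: C_1 → C_0 maps an edge to its endpoints' difference, ∂[p,q] = q − p.
The resulting 10×30 matrix has rank 9, and its Smith normal form has invariant factors (1,1,1,1,1,1,1,1,1).

Boundary ∂_2: C_2 → C_1 maps a triangle to the signed sum of its edges. For instance
  ∂[1,6,9] = [6,9] − [1,9] + [1,6],
  ∂[6,7,10] = [7,10] − [6,10] + [6,7].
The 30×20 boundary matrix has rank 20 and Smith normal form diag(1,1,1,1,1,1,1,1,1,1,1,1,1,1,1,1,1,1,1,2).

From H_k ≅ ker(∂_k) / im(∂_{k+1}) we obtain:

  H_2: rank ker ∂_2 − rank ∂_3 = (20 − 20) − 0 = 0, and there is no ∂_3, so H_2 = 0.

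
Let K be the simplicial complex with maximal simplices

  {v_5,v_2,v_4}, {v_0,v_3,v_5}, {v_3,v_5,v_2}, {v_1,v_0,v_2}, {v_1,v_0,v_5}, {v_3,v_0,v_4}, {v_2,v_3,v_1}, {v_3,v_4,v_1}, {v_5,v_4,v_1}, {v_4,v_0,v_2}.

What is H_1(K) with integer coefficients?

Order the vertices as v_0 < v_1 < v_2 < v_3 < v_4 < v_5. Listing each simplex with vertices in this order, K has dimension 2 with simplices:

  0-simplices (6): [v_0], [v_1], [v_2], [v_3], [v_4], [v_5]
  1-simplices (15): (15 of them)
  2-simplices (10): [v_0,v_1,v_2], [v_0,v_1,v_5], [v_0,v_2,v_4], [v_0,v_3,v_4], [v_0,v_3,v_5], [v_1,v_2,v_3], [v_1,v_3,v_4], [v_1,v_4,v_5], [v_2,v_3,v_5], [v_2,v_4,v_5]

Hence C_0 ≅ Z^6, C_1 ≅ Z^15, C_2 ≅ Z^10.

∂_1: C_1 → C_0 maps an edge to its endpoints' difference, ∂[p,q] = q − p.
The resulting 6×15 matrix has rank 5, and its Smith normal form has invariant factors (1,1,1,1,1).

Boundary ∂_2: C_2 → C_1 acts by ∂[p,q,r] = [q,r] − [p,r] + [p,q]. For instance
  ∂[v_0,v_1,v_2] = [v_1,v_2] − [v_0,v_2] + [v_0,v_1],
  ∂[v_0,v_1,v_5] = [v_1,v_5] − [v_0,v_5] + [v_0,v_1].
The resulting 15×10 matrix has rank 10, and its Smith normal form has invariant factors (1,1,1,1,1,1,1,1,1,2).

Computing H_k = (kernel of ∂_k) / (image of ∂_{k+1}):

  H_1: rank ker ∂_1 − rank ∂_2 = (15 − 5) − 10 = 0, and ∂_2 has invariant factor 2 > 1, so H_1 = Z_2.

H_1 = Z_2.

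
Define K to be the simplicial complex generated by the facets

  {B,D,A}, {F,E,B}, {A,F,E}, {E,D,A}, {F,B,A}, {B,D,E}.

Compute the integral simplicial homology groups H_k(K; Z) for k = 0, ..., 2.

Take the total order A < B < D < E < F on the vertex set. Then K (dimension 2) consists of the simplices:

  0-simplices (5): A, B, D, E, F
  1-simplices (9): AB, AD, AE, AF, BD, BE, BF, DE, EF
  2-simplices (6): ABD, ABF, ADE, AEF, BDE, BEF

Hence C_0 ≅ Z^5, C_1 ≅ Z^9, C_2 ≅ Z^6.

The boundary map ∂_1: C_1 → C_0 maps an edge to its endpoints' difference, ∂[p,q] = q − p. For instance
  ∂BE = E − B.
The resulting 5×9 matrix has rank 4, and its Smith normal form has invariant factors (1,1,1,1).

The boundary map ∂_2: C_2 → C_1 sends each 2-simplex [p,q,r] to [q,r] − [p,r] + [p,q]. For instance
  ∂BEF = EF − BF + BE,
  ∂ADE = DE − AE + AD.
The resulting 9×6 matrix has rank 5, and its Smith normal form has invariant factors (1,1,1,1,1).

Computing H_k = (kernel of ∂_k) / (image of ∂_{k+1}):

  H_0: rank C_0 − rank ∂_1 = 5 − 4 = 1, and the invariant factors of ∂_1 are all 1, so H_0 ≅ Z.
  H_1: rank ker ∂_1 − rank ∂_2 = (9 − 4) − 5 = 0, and the invariant factors of ∂_2 are all 1, so H_1 ≅ 0.
  H_2: rank ker ∂_2 − rank ∂_3 = (6 − 5) − 0 = 1, and there is no ∂_3, so H_2 ≅ Z.

H_0 ≅ Z,  H_1 = 0,  H_2 ≅ Z.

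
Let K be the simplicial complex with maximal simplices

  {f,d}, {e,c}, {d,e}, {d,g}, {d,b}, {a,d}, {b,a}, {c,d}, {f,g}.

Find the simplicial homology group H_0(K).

H_0 ≅ Z.

K has 7 vertices, 9 edges.
rank ∂_0 = 0, rank ∂_1 = 6 ⇒ b_0 = 7 − 0 − 6 = 1; all invariant factors of ∂_1 are 1 so no torsion. So H_0 ≅ Z.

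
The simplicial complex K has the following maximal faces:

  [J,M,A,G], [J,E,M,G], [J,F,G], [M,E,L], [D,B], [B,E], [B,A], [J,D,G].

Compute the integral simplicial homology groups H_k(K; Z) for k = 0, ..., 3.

H_0 = Z,  H_1 = Z^2,  H_2 = 0,  H_3 = 0.

Order the vertices as A < B < D < E < F < G < J < L < M. Listing each simplex with vertices in this order, K has dimension 3 with simplices:

  0-simplices (9): A, B, D, E, F, G, J, L, M
  1-simplices (18): AB, AG, AJ, AM, BD, BE, DG, DJ, EG, EJ, EL, EM, FG, FJ, GJ, GM, JM, LM
  2-simplices (10): AGJ, AGM, AJM, DGJ, EGJ, EGM, EJM, ELM, FGJ, GJM
  3-simplices (2): AGJM, EGJM

giving chain groups C_0 ≅ Z^9, C_1 ≅ Z^18, C_2 ≅ Z^10, C_3 ≅ Z^2.

∂_1: C_1 → C_0 maps an edge to its endpoints' difference, ∂[p,q] = q − p.
The resulting 9×18 matrix has rank 8, and its Smith normal form has invariant factors (1,1,1,1,1,1,1,1).

The boundary map ∂_2: C_2 → C_1 sends each 2-simplex [p,q,r] to [q,r] − [p,r] + [p,q]. For instance
  ∂EGM = GM − EM + EG,
  ∂EGJ = GJ − EJ + EG.
This gives a 18×10 integer matrix of rank 8; reducing to Smith normal form yields diagonal entries (1,1,1,1,1,1,1,1).

∂_3: C_3 → C_2 sends each 3-simplex σ to the alternating sum Σ_i (−1)^i (σ with its i-th vertex removed). For instance
  ∂AGJM = GJM − AJM + AGM − AGJ,
  ∂EGJM = GJM − EJM + EGM − EGJ.
The resulting 10×2 matrix has rank 2, and its Smith normal form has invariant factors (1,1).

Now H_k = ker ∂_k / im ∂_{k+1}, so:

  H_0: rank C_0 − rank ∂_1 = 9 − 8 = 1, and the invariant factors of ∂_1 are all 1, so H_0 ≅ Z.
  H_1: rank ker ∂_1 − rank ∂_2 = (18 − 8) − 8 = 2, and the invariant factors of ∂_2 are all 1, so H_1 ≅ Z^2.
  H_2: rank ker ∂_2 − rank ∂_3 = (10 − 8) − 2 = 0, and the invariant factors of ∂_3 are all 1, so H_2 ≅ 0.
  H_3: rank ker ∂_3 − rank ∂_4 = (2 − 2) − 0 = 0, and there is no ∂_4, so H_3 ≅ 0.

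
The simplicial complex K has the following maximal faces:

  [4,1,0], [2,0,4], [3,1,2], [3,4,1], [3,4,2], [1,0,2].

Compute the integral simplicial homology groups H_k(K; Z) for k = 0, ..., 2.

H_0 ≅ Z,  H_1 = 0,  H_2 ≅ Z.

Order the vertices as 0 < 1 < 2 < 3 < 4. Listing each simplex with vertices in this order, K has dimension 2 with simplices:

  0-simplices (5): [0], [1], [2], [3], [4]
  1-simplices (9): [0,1], [0,2], [0,4], [1,2], [1,3], [1,4], [2,3], [2,4], [3,4]
  2-simplices (6): [0,1,2], [0,1,4], [0,2,4], [1,2,3], [1,3,4], [2,3,4]

giving chain groups C_0 ≅ Z^5, C_1 ≅ Z^9, C_2 ≅ Z^6.

Boundary ∂_1: C_1 → C_0 is given by ∂[p,q] = [q] − [p]. For instance
  ∂[2,4] = [4] − [2].
This gives a 5×9 integer matrix of rank 4; reducing to Smith normal form yields diagonal entries (1,1,1,1).

The boundary map ∂_2: C_2 → C_1 maps a triangle to the signed sum of its edges. For instance
  ∂[2,3,4] = [3,4] − [2,4] + [2,3],
  ∂[1,2,3] = [2,3] − [1,3] + [1,2].
The 9×6 boundary matrix has rank 5 and Smith normal form diag(1,1,1,1,1).

From H_k ≅ ker(∂_k) / im(∂_{k+1}) we obtain:

  H_0: rank C_0 − rank ∂_1 = 5 − 4 = 1, and the invariant factors of ∂_1 are all 1, so H_0 = Z.
  H_1: rank ker ∂_1 − rank ∂_2 = (9 − 4) − 5 = 0, and the invariant factors of ∂_2 are all 1, so H_1 = 0.
  H_2: rank ker ∂_2 − rank ∂_3 = (6 − 5) − 0 = 1, and there is no ∂_3, so H_2 = Z.

As a check, the Euler characteristic is 5 − 9 + 6 = 2, which agrees with 1 − 0 + 1 = 2.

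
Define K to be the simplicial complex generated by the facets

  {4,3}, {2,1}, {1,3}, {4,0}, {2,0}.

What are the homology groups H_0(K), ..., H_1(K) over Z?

Take the total order 0 < 1 < 2 < 3 < 4 on the vertex set. Then K (dimension 1) consists of the simplices:

  0-simplices (5): [0], [1], [2], [3], [4]
  1-simplices (5): [0,2], [0,4], [1,2], [1,3], [3,4]

Hence C_0 ≅ Z^5, C_1 ≅ Z^5.

Boundary ∂_1: C_1 → C_0 maps an edge to its endpoints' difference, ∂[p,q] = q − p. For instance
  ∂[1,3] = [3] − [1].
The 5×5 boundary matrix has rank 4 and Smith normal form diag(1,1,1,1).

Computing H_k = (kernel of ∂_k) / (image of ∂_{k+1}):

  H_0: rank C_0 − rank ∂_1 = 5 − 4 = 1, and the invariant factors of ∂_1 are all 1, so H_0 = Z.
  H_1: rank ker ∂_1 − rank ∂_2 = (5 − 4) − 0 = 1, and there is no ∂_2, so H_1 = Z.

As a check, the Euler characteristic is 5 − 5 = 0, which agrees with 1 − 1 = 0.

H_0 ≅ Z,  H_1 ≅ Z.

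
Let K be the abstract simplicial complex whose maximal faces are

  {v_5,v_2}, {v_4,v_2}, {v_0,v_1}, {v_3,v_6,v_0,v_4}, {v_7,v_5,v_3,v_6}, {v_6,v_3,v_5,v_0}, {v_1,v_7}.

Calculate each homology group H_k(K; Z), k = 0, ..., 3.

H_0 ≅ Z,  H_1 ≅ Z^2,  H_2 = 0,  H_3 = 0.

K has 8 vertices, 16 edges, 10 triangles, 3 3-simplices.
rank ∂_0 = 0, rank ∂_1 = 7 ⇒ b_0 = 8 − 0 − 7 = 1; all invariant factors of ∂_1 are 1 so no torsion. So H_0 = Z.
rank ∂_1 = 7, rank ∂_2 = 7 ⇒ b_1 = 16 − 7 − 7 = 2; all invariant factors of ∂_2 are 1 so no torsion. So H_1 = Z^2.
rank ∂_2 = 7, rank ∂_3 = 3 ⇒ b_2 = 10 − 7 − 3 = 0; all invariant factors of ∂_3 are 1 so no torsion. So H_2 = 0.
rank ∂_3 = 3, rank ∂_4 = 0 ⇒ b_3 = 3 − 3 − 0 = 0. So H_3 = 0.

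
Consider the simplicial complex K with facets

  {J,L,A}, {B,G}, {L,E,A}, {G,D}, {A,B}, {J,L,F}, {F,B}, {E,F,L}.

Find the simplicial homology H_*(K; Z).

H_0 ≅ Z,  H_1 ≅ Z,  H_2 = 0.

K has 8 vertices, 12 edges, 4 triangles.
rank ∂_0 = 0, rank ∂_1 = 7 ⇒ b_0 = 8 − 0 − 7 = 1; all invariant factors of ∂_1 are 1 so no torsion. So H_0 = Z.
rank ∂_1 = 7, rank ∂_2 = 4 ⇒ b_1 = 12 − 7 − 4 = 1; all invariant factors of ∂_2 are 1 so no torsion. So H_1 = Z.
rank ∂_2 = 4, rank ∂_3 = 0 ⇒ b_2 = 4 − 4 − 0 = 0. So H_2 = 0.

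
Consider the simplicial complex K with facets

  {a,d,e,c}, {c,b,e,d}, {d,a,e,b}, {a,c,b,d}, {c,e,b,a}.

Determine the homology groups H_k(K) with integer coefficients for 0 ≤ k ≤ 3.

H_0 = Z,  H_1 = 0,  H_2 = 0,  H_3 = Z.

Fix the vertex order a < b < c < d < e and write every simplex with vertices in increasing order. Then dim K = 3 and the simplices of K are:

  0-simplices (5): a, b, c, d, e
  1-simplices (10): ab, ac, ad, ae, bc, bd, be, cd, ce, de
  2-simplices (10): abc, abd, abe, acd, ace, ade, bcd, bce, bde, cde
  3-simplices (5): abcd, abce, abde, acde, bcde

so the chain groups are C_0 ≅ Z^5, C_1 ≅ Z^10, C_2 ≅ Z^10, C_3 ≅ Z^5.

Boundary ∂_1: C_1 → C_0 sends each edge [p,q] (with p < q) to q − p. For instance
  ∂cd = d − c.
The resulting 5×10 matrix has rank 4, and its Smith normal form has invariant factors (1,1,1,1).

The boundary map ∂_2: C_2 → C_1 acts by ∂[p,q,r] = [q,r] − [p,r] + [p,q]. For instance
  ∂abc = bc − ac + ab,
  ∂bce = ce − be + bc.
As a 10×10 matrix over Z this has rank 6, with invariant factors (1,1,1,1,1,1).

Boundary ∂_3: C_3 → C_2 sends each 3-simplex σ to the alternating sum Σ_i (−1)^i (σ with its i-th vertex removed). For instance
  ∂acde = cde − ade + ace − acd,
  ∂bcde = cde − bde + bce − bcd.
The resulting 10×5 matrix has rank 4, and its Smith normal form has invariant factors (1,1,1,1).

Reading off H_k = ker ∂_k / im ∂_{k+1}:

  H_0: rank C_0 − rank ∂_1 = 5 − 4 = 1, and the invariant factors of ∂_1 are all 1, so H_0 = Z.
  H_1: rank ker ∂_1 − rank ∂_2 = (10 − 4) − 6 = 0, and the invariant factors of ∂_2 are all 1, so H_1 = 0.
  H_2: rank ker ∂_2 − rank ∂_3 = (10 − 6) − 4 = 0, and the invariant factors of ∂_3 are all 1, so H_2 = 0.
  H_3: rank ker ∂_3 − rank ∂_4 = (5 − 4) − 0 = 1, and there is no ∂_4, so H_3 = Z.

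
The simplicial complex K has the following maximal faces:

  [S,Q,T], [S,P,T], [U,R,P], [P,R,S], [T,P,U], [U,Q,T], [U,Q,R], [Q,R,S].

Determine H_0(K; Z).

K has 6 vertices, 12 edges, 8 triangles.
rank ∂_0 = 0, rank ∂_1 = 5 ⇒ b_0 = 6 − 0 − 5 = 1; all invariant factors of ∂_1 are 1 so no torsion. So H_0 = Z.

H_0 = Z.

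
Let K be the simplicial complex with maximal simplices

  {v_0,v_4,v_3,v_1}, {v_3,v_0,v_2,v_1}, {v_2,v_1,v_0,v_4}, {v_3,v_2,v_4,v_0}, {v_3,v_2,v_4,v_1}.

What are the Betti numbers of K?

b_0 = 1, b_1 = 0, b_2 = 0, b_3 = 1.

Order the vertices as v_0 < v_1 < v_2 < v_3 < v_4. Listing each simplex with vertices in this order, K has dimension 3 with simplices:

  0-simplices (5): [v_0], [v_1], [v_2], [v_3], [v_4]
  1-simplices (10): [v_0,v_1], [v_0,v_2], [v_0,v_3], [v_0,v_4], [v_1,v_2], [v_1,v_3], [v_1,v_4], [v_2,v_3], [v_2,v_4], [v_3,v_4]
  2-simplices (10): [v_0,v_1,v_2], [v_0,v_1,v_3], [v_0,v_1,v_4], [v_0,v_2,v_3], [v_0,v_2,v_4], [v_0,v_3,v_4], [v_1,v_2,v_3], [v_1,v_2,v_4], [v_1,v_3,v_4], [v_2,v_3,v_4]
  3-simplices (5): [v_0,v_1,v_2,v_3], [v_0,v_1,v_2,v_4], [v_0,v_1,v_3,v_4], [v_0,v_2,v_3,v_4], [v_1,v_2,v_3,v_4]

giving chain groups C_0 ≅ Z^5, C_1 ≅ Z^10, C_2 ≅ Z^10, C_3 ≅ Z^5.

∂_1: C_1 → C_0 is given by ∂[p,q] = [q] − [p]. For instance
  ∂[v_0,v_3] = [v_3] − [v_0].
The 5×10 boundary matrix has rank 4 and Smith normal form diag(1,1,1,1).

The boundary map ∂_2: C_2 → C_1 maps a triangle to the signed sum of its edges. For instance
  ∂[v_0,v_2,v_3] = [v_2,v_3] − [v_0,v_3] + [v_0,v_2],
  ∂[v_0,v_3,v_4] = [v_3,v_4] − [v_0,v_4] + [v_0,v_3].
The 10×10 boundary matrix has rank 6 and Smith normal form diag(1,1,1,1,1,1).

Boundary ∂_3: C_3 → C_2 sends each 3-simplex σ to the alternating sum Σ_i (−1)^i (σ with its i-th vertex removed). For instance
  ∂[v_0,v_1,v_3,v_4] = [v_1,v_3,v_4] − [v_0,v_3,v_4] + [v_0,v_1,v_4] − [v_0,v_1,v_3],
  ∂[v_0,v_1,v_2,v_3] = [v_1,v_2,v_3] − [v_0,v_2,v_3] + [v_0,v_1,v_3] − [v_0,v_1,v_2].
The resulting 10×5 matrix has rank 4, and its Smith normal form has invariant factors (1,1,1,1).

Now H_k = ker ∂_k / im ∂_{k+1}, so:

  H_0: rank C_0 − rank ∂_1 = 5 − 4 = 1, and the invariant factors of ∂_1 are all 1, so H_0 ≅ Z.
  H_1: rank ker ∂_1 − rank ∂_2 = (10 − 4) − 6 = 0, and the invariant factors of ∂_2 are all 1, so H_1 ≅ 0.
  H_2: rank ker ∂_2 − rank ∂_3 = (10 − 6) − 4 = 0, and the invariant factors of ∂_3 are all 1, so H_2 ≅ 0.
  H_3: rank ker ∂_3 − rank ∂_4 = (5 − 4) − 0 = 1, and there is no ∂_4, so H_3 ≅ Z.

As a check, the Euler characteristic is 5 − 10 + 10 − 5 = 0, which agrees with 1 − 0 + 0 − 1 = 0.

Hence the Betti numbers are b_0 = 1, b_1 = 0, b_2 = 0, b_3 = 1.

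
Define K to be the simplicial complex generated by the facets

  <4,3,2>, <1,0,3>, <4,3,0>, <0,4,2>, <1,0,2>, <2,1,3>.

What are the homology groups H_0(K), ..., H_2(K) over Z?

Fix the vertex order 0 < 1 < 2 < 3 < 4 and write every simplex with vertices in increasing order. Then dim K = 2 and the simplices of K are:

  0-simplices (5): [0], [1], [2], [3], [4]
  1-simplices (9): [0,1], [0,2], [0,3], [0,4], [1,2], [1,3], [2,3], [2,4], [3,4]
  2-simplices (6): [0,1,2], [0,1,3], [0,2,4], [0,3,4], [1,2,3], [2,3,4]

Hence C_0 ≅ Z^5, C_1 ≅ Z^9, C_2 ≅ Z^6.

The boundary map ∂_1: C_1 → C_0 maps an edge to its endpoints' difference, ∂[p,q] = q − p. For instance
  ∂[3,4] = [4] − [3].
As a 5×9 matrix over Z this has rank 4, with invariant factors (1,1,1,1).

The boundary map ∂_2: C_2 → C_1 acts by ∂[p,q,r] = [q,r] − [p,r] + [p,q]. For instance
  ∂[0,2,4] = [2,4] − [0,4] + [0,2],
  ∂[1,2,3] = [2,3] − [1,3] + [1,2].
This gives a 9×6 integer matrix of rank 5; reducing to Smith normal form yields diagonal entries (1,1,1,1,1).

From H_k ≅ ker(∂_k) / im(∂_{k+1}) we obtain:

  H_0: rank C_0 − rank ∂_1 = 5 − 4 = 1, and the invariant factors of ∂_1 are all 1, so H_0 = Z.
  H_1: rank ker ∂_1 − rank ∂_2 = (9 − 4) − 5 = 0, and the invariant factors of ∂_2 are all 1, so H_1 = 0.
  H_2: rank ker ∂_2 − rank ∂_3 = (6 − 5) − 0 = 1, and there is no ∂_3, so H_2 = Z.

H_0 = Z,  H_1 = 0,  H_2 = Z.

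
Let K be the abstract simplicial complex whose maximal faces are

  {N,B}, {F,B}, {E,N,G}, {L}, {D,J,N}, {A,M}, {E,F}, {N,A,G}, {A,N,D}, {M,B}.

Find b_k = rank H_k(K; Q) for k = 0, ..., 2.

Order the vertices as A < B < D < E < F < G < J < L < M < N. Listing each simplex with vertices in this order, K has dimension 2 with simplices:

  0-simplices (10): A, B, D, E, F, G, J, L, M, N
  1-simplices (14): AD, AG, AM, AN, BF, BM, BN, DJ, DN, EF, EG, EN, GN, JN
  2-simplices (4): ADN, AGN, DJN, EGN

giving chain groups C_0 ≅ Z^10, C_1 ≅ Z^14, C_2 ≅ Z^4.

The boundary map ∂_1: C_1 → C_0 sends each edge [p,q] (with p < q) to q − p. For instance
  ∂BN = N − B.
As a 10×14 matrix over Z this has rank 8, with invariant factors (1,1,1,1,1,1,1,1).

The boundary map ∂_2: C_2 → C_1 acts by ∂[p,q,r] = [q,r] − [p,r] + [p,q]. For instance
  ∂EGN = GN − EN + EG,
  ∂AGN = GN − AN + AG.
This gives a 14×4 integer matrix of rank 4; reducing to Smith normal form yields diagonal entries (1,1,1,1).

Now H_k = ker ∂_k / im ∂_{k+1}, so:

  H_0: rank C_0 − rank ∂_1 = 10 − 8 = 2, and the invariant factors of ∂_1 are all 1, so H_0 ≅ Z^2.
  H_1: rank ker ∂_1 − rank ∂_2 = (14 − 8) − 4 = 2, and the invariant factors of ∂_2 are all 1, so H_1 ≅ Z^2.
  H_2: rank ker ∂_2 − rank ∂_3 = (4 − 4) − 0 = 0, and there is no ∂_3, so H_2 ≅ 0.

Hence the Betti numbers are b_0 = 2, b_1 = 2, b_2 = 0.

b_0 = 2, b_1 = 2, b_2 = 0.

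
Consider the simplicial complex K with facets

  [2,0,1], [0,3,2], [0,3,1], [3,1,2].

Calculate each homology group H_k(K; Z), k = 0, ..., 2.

We work with the vertex ordering 0 < 1 < 2 < 3. The simplices of K, each written with vertices in increasing order, are:

  0-simplices (4): [0], [1], [2], [3]
  1-simplices (6): [0,1], [0,2], [0,3], [1,2], [1,3], [2,3]
  2-simplices (4): [0,1,2], [0,1,3], [0,2,3], [1,2,3]

giving chain groups C_0 ≅ Z^4, C_1 ≅ Z^6, C_2 ≅ Z^4.

Boundary ∂_1: C_1 → C_0 maps an edge to its endpoints' difference, ∂[p,q] = q − p. For instance
  ∂[1,3] = [3] − [1].
As a 4×6 matrix over Z this has rank 3, with invariant factors (1,1,1).

Boundary ∂_2: C_2 → C_1 sends each 2-simplex [p,q,r] to [q,r] − [p,r] + [p,q]. For instance
  ∂[0,2,3] = [2,3] − [0,3] + [0,2],
  ∂[0,1,3] = [1,3] − [0,3] + [0,1].
The 6×4 boundary matrix has rank 3 and Smith normal form diag(1,1,1).

Reading off H_k = ker ∂_k / im ∂_{k+1}:

  H_0: rank C_0 − rank ∂_1 = 4 − 3 = 1, and the invariant factors of ∂_1 are all 1, so H_0 = Z.
  H_1: rank ker ∂_1 − rank ∂_2 = (6 − 3) − 3 = 0, and the invariant factors of ∂_2 are all 1, so H_1 = 0.
  H_2: rank ker ∂_2 − rank ∂_3 = (4 − 3) − 0 = 1, and there is no ∂_3, so H_2 = Z.

As a check, the Euler characteristic is 4 − 6 + 4 = 2, which agrees with 1 − 0 + 1 = 2.

H_0 ≅ Z,  H_1 = 0,  H_2 ≅ Z.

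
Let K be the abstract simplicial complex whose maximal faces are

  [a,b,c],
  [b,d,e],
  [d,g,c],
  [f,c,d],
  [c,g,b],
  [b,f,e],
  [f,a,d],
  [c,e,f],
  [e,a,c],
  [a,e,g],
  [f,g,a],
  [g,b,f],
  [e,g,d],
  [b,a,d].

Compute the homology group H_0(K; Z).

H_0 = Z.

Take the total order a < b < c < d < e < f < g on the vertex set. Then K (dimension 2) consists of the simplices:

  0-simplices (7): a, b, c, d, e, f, g
  1-simplices (21): ab, ac, ad, ae, af, ag, bc, bd, be, bf, bg, cd, ce, cf, cg, de, df, dg, ef, eg, fg
  2-simplices (14): abc, abd, ace, adf, aeg, afg, bcg, bde, bef, bfg, cdf, cdg, cef, deg

so the chain groups are C_0 ≅ Z^7, C_1 ≅ Z^21, C_2 ≅ Z^14.

The boundary map ∂_1: C_1 → C_0 maps an edge to its endpoints' difference, ∂[p,q] = q − p.
This gives a 7×21 integer matrix of rank 6; reducing to Smith normal form yields diagonal entries (1,1,1,1,1,1).

∂_2: C_2 → C_1 acts by ∂[p,q,r] = [q,r] − [p,r] + [p,q]. For instance
  ∂bef = ef − bf + be,
  ∂bde = de − be + bd.
This gives a 21×14 integer matrix of rank 13; reducing to Smith normal form yields diagonal entries (1,1,1,1,1,1,1,1,1,1,1,1,1).

Now H_k = ker ∂_k / im ∂_{k+1}, so:

  H_0: rank C_0 − rank ∂_1 = 7 − 6 = 1, and the invariant factors of ∂_1 are all 1, so H_0 ≅ Z.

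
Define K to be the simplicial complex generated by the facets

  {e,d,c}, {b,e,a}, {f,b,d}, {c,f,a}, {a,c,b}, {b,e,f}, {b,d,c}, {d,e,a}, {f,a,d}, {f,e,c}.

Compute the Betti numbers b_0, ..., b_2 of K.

K has 6 vertices, 15 edges, 10 triangles.
rank ∂_0 = 0, rank ∂_1 = 5 ⇒ b_0 = 6 − 0 − 5 = 1; all invariant factors of ∂_1 are 1 so no torsion. So H_0 ≅ Z.
rank ∂_1 = 5, rank ∂_2 = 10 ⇒ b_1 = 15 − 5 − 10 = 0; ∂_2 has invariant factor(s) [2] giving torsion. So H_1 ≅ Z/2Z.
rank ∂_2 = 10, rank ∂_3 = 0 ⇒ b_2 = 10 − 10 − 0 = 0. So H_2 ≅ 0.

b_0 = 1, b_1 = 0, b_2 = 0.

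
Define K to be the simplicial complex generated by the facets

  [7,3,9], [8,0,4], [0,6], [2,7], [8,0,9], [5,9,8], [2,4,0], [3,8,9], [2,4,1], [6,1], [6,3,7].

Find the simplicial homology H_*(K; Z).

H_0 ≅ Z,  H_1 ≅ Z^3,  H_2 = 0.

K has 10 vertices, 20 edges, 8 triangles.
rank ∂_0 = 0, rank ∂_1 = 9 ⇒ b_0 = 10 − 0 − 9 = 1; all invariant factors of ∂_1 are 1 so no torsion. So H_0 = Z.
rank ∂_1 = 9, rank ∂_2 = 8 ⇒ b_1 = 20 − 9 − 8 = 3; all invariant factors of ∂_2 are 1 so no torsion. So H_1 = Z^3.
rank ∂_2 = 8, rank ∂_3 = 0 ⇒ b_2 = 8 − 8 − 0 = 0. So H_2 = 0.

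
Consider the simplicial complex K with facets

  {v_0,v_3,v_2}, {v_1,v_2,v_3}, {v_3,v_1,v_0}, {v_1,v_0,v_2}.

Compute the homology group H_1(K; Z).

H_1 ≅ 0.

Take the total order v_0 < v_1 < v_2 < v_3 on the vertex set. Then K (dimension 2) consists of the simplices:

  0-simplices (4): [v_0], [v_1], [v_2], [v_3]
  1-simplices (6): [v_0,v_1], [v_0,v_2], [v_0,v_3], [v_1,v_2], [v_1,v_3], [v_2,v_3]
  2-simplices (4): [v_0,v_1,v_2], [v_0,v_1,v_3], [v_0,v_2,v_3], [v_1,v_2,v_3]

giving chain groups C_0 ≅ Z^4, C_1 ≅ Z^6, C_2 ≅ Z^4.

Boundary ∂_1: C_1 → C_0 sends each edge [p,q] (with p < q) to q − p. For instance
  ∂[v_1,v_3] = [v_3] − [v_1].
As a 4×6 matrix over Z this has rank 3, with invariant factors (1,1,1).

The boundary map ∂_2: C_2 → C_1 acts by ∂[p,q,r] = [q,r] − [p,r] + [p,q]. For instance
  ∂[v_0,v_2,v_3] = [v_2,v_3] − [v_0,v_3] + [v_0,v_2],
  ∂[v_0,v_1,v_3] = [v_1,v_3] − [v_0,v_3] + [v_0,v_1].
The 6×4 boundary matrix has rank 3 and Smith normal form diag(1,1,1).

Now H_k = ker ∂_k / im ∂_{k+1}, so:

  H_1: rank ker ∂_1 − rank ∂_2 = (6 − 3) − 3 = 0, and the invariant factors of ∂_2 are all 1, so H_1 = 0.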